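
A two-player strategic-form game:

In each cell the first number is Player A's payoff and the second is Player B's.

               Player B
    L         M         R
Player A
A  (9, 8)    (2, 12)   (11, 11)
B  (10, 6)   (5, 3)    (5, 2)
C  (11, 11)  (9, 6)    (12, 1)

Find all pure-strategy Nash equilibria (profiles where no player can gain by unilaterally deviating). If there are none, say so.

Pure NE: (C, L)

Player A against L: payoffs 9, 10, 11 → best response C.
Player A against M: payoffs 2, 5, 9 → best response C.
Player A against R: payoffs 11, 5, 12 → best response C.
Player B against A: payoffs 8, 12, 11 → best response M.
Player B against B: payoffs 6, 3, 2 → best response L.
Player B against C: payoffs 11, 6, 1 → best response L.
Mutual best responses: (C, L).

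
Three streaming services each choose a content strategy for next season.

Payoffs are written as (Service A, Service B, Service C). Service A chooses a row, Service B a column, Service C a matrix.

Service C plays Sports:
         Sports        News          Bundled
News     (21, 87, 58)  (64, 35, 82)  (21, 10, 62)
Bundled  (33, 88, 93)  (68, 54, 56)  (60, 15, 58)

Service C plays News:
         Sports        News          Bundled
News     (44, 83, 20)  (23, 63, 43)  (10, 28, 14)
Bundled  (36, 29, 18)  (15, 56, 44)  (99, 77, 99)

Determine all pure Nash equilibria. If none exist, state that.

(News, Sports, Sports): Service A can switch to Bundled (21 → 33). Not NE.
(News, Sports, News): Service C can switch to Sports (20 → 58). Not NE.
(News, News, Sports): Service A can switch to Bundled (64 → 68). Not NE.
(News, News, News): Service B can switch to Sports (63 → 83). Not NE.
(News, Bundled, Sports): Service A can switch to Bundled (21 → 60). Not NE.
(News, Bundled, News): Service A can switch to Bundled (10 → 99). Not NE.
(Bundled, Sports, Sports): Service A gets 33, best alternative 21; Service B gets 88, best alternative 54; Service C gets 93, best alternative 18. No profitable deviation — NE.
(Bundled, Bundled, News): Service A gets 99, best alternative 10; Service B gets 77, best alternative 56; Service C gets 99, best alternative 58. No profitable deviation — NE.
(The remaining 4 profiles each have a profitable deviation by the same check.)

(Bundled, Sports, Sports); (Bundled, Bundled, News)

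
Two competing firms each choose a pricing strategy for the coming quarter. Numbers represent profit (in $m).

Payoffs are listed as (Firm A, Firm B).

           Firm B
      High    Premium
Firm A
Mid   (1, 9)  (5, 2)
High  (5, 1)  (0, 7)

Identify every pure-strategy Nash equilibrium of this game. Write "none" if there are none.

For each player, find the best response to each opponent profile; mutual best responses are the pure NE.
Firm A against High: payoffs 1, 5 → best response High.
Firm A against Premium: payoffs 5, 0 → best response Mid.
Firm B against Mid: payoffs 9, 2 → best response High.
Firm B against High: payoffs 1, 7 → best response Premium.
No profile is a mutual best response for all players.

No pure-strategy Nash equilibrium.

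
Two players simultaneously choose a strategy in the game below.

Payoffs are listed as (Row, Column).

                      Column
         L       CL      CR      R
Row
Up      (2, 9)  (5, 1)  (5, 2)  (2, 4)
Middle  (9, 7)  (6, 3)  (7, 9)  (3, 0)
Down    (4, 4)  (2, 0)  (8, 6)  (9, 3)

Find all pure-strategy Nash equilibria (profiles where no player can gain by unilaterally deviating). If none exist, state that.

The unique pure-strategy Nash equilibrium is (Down, CR).

(Up, L): Row can switch to Middle (2 → 9). Not NE.
(Up, CL): Row can switch to Middle (5 → 6). Not NE.
(Up, CR): Row can switch to Middle (5 → 7). Not NE.
(Up, R): Row can switch to Middle (2 → 3). Not NE.
(Middle, L): Column can switch to CR (7 → 9). Not NE.
(Middle, CL): Column can switch to L (3 → 7). Not NE.
(Middle, CR): Row can switch to Down (7 → 8). Not NE.
(Middle, R): Row can switch to Down (3 → 9). Not NE.
(Down, L): Row can switch to Middle (4 → 9). Not NE.
(Down, CL): Row can switch to Up (2 → 5). Not NE.
(Down, CR): Row gets 8, best alternative 7; Column gets 6, best alternative 4. No profitable deviation — NE.
(The remaining 1 profile has a profitable deviation by the same check.)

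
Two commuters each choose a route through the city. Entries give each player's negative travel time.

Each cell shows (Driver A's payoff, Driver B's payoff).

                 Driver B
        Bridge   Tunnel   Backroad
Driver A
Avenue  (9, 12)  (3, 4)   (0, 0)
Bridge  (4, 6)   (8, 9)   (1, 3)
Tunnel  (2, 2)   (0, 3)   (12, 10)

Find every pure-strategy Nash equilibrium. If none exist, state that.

The pure Nash equilibria are (Avenue, Bridge); (Bridge, Tunnel); (Tunnel, Backroad).

Driver A against Bridge: payoffs 9, 4, 2 → best response Avenue.
Driver A against Tunnel: payoffs 3, 8, 0 → best response Bridge.
Driver A against Backroad: payoffs 0, 1, 12 → best response Tunnel.
Driver B against Avenue: payoffs 12, 4, 0 → best response Bridge.
Driver B against Bridge: payoffs 6, 9, 3 → best response Tunnel.
Driver B against Tunnel: payoffs 2, 3, 10 → best response Backroad.
Mutual best responses: (Avenue, Bridge); (Bridge, Tunnel); (Tunnel, Backroad).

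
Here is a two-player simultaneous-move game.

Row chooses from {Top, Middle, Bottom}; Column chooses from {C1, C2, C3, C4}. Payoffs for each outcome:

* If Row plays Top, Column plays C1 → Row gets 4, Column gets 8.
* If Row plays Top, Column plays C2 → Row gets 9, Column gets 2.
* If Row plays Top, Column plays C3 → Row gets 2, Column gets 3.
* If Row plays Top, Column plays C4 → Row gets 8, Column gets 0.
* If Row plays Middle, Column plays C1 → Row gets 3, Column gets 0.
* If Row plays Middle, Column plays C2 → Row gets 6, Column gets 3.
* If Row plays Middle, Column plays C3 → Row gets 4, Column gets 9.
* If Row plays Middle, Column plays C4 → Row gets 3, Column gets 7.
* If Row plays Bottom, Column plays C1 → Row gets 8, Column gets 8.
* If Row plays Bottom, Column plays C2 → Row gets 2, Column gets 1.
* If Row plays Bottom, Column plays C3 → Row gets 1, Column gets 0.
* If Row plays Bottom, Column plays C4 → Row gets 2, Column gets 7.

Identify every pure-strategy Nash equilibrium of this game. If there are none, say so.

Row against C1: payoffs 4, 3, 8 → best response Bottom.
Row against C2: payoffs 9, 6, 2 → best response Top.
Row against C3: payoffs 2, 4, 1 → best response Middle.
Row against C4: payoffs 8, 3, 2 → best response Top.
Column against Top: payoffs 8, 2, 3, 0 → best response C1.
Column against Middle: payoffs 0, 3, 9, 7 → best response C3.
Column against Bottom: payoffs 8, 1, 0, 7 → best response C1.
Mutual best responses: (Middle, C3); (Bottom, C1).

(Middle, C3) and (Bottom, C1)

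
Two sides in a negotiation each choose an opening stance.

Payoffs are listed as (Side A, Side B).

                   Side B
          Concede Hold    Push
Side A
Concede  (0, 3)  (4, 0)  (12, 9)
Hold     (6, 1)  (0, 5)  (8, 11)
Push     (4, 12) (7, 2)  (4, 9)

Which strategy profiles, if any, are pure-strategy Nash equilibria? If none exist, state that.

Side A against Concede: payoffs 0, 6, 4 → best response Hold.
Side A against Hold: payoffs 4, 0, 7 → best response Push.
Side A against Push: payoffs 12, 8, 4 → best response Concede.
Side B against Concede: payoffs 3, 0, 9 → best response Push.
Side B against Hold: payoffs 1, 5, 11 → best response Push.
Side B against Push: payoffs 12, 2, 9 → best response Concede.
Mutual best responses: (Concede, Push).

The unique pure-strategy Nash equilibrium is (Concede, Push).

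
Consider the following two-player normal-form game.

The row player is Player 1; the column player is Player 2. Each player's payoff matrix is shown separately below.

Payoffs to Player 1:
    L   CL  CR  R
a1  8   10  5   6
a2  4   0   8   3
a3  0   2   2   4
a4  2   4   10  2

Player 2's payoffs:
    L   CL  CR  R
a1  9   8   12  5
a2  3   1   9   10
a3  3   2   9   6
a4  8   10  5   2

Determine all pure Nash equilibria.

Check each profile: it is a Nash equilibrium iff no player can strictly gain by switching unilaterally.
(a1, L): Player 2 can switch to CR (9 → 12). Not NE.
(a1, CL): Player 2 can switch to L (8 → 9). Not NE.
(a1, CR): Player 1 can switch to a2 (5 → 8). Not NE.
(a1, R): Player 2 can switch to L (5 → 9). Not NE.
(a2, L): Player 1 can switch to a1 (4 → 8). Not NE.
(a2, CL): Player 1 can switch to a1 (0 → 10). Not NE.
(a2, CR): Player 1 can switch to a4 (8 → 10). Not NE.
(a2, R): Player 1 can switch to a1 (3 → 6). Not NE.
(a3, L): Player 1 can switch to a1 (0 → 8). Not NE.
(a3, CL): Player 1 can switch to a1 (2 → 10). Not NE.
(a3, CR): Player 1 can switch to a1 (2 → 5). Not NE.
(a3, R): Player 1 can switch to a1 (4 → 6). Not NE.
(The remaining 4 profiles each have a profitable deviation by the same check.)

No pure-strategy Nash equilibrium.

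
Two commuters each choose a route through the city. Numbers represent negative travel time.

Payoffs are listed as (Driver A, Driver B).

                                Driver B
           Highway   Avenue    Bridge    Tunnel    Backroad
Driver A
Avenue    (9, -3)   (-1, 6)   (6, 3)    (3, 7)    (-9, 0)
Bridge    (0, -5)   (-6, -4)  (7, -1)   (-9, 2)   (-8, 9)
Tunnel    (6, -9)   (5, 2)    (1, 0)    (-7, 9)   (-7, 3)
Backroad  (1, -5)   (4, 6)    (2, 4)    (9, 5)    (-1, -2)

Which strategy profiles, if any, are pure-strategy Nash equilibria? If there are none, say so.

This game has no pure Nash equilibrium.

For each player, find the best response to each opponent profile; mutual best responses are the pure NE.
Driver A against Highway: payoffs 9, 0, 6, 1 → best response Avenue.
Driver A against Avenue: payoffs -1, -6, 5, 4 → best response Tunnel.
Driver A against Bridge: payoffs 6, 7, 1, 2 → best response Bridge.
Driver A against Tunnel: payoffs 3, -9, -7, 9 → best response Backroad.
Driver A against Backroad: payoffs -9, -8, -7, -1 → best response Backroad.
Driver B against Avenue: payoffs -3, 6, 3, 7, 0 → best response Tunnel.
Driver B against Bridge: payoffs -5, -4, -1, 2, 9 → best response Backroad.
Driver B against Tunnel: payoffs -9, 2, 0, 9, 3 → best response Tunnel.
Driver B against Backroad: payoffs -5, 6, 4, 5, -2 → best response Avenue.
No profile is a mutual best response for all players.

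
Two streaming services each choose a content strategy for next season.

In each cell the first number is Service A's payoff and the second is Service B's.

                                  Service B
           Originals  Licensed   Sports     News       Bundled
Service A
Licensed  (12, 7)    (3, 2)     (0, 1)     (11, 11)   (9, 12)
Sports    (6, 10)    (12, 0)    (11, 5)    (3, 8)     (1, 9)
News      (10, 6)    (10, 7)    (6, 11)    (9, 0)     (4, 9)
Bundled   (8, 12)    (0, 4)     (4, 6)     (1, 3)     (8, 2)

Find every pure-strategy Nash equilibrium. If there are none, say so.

(Licensed, Bundled)

For each player, find the best response to each opponent profile; mutual best responses are the pure NE.
Service A against Originals: payoffs 12, 6, 10, 8 → best response Licensed.
Service A against Licensed: payoffs 3, 12, 10, 0 → best response Sports.
Service A against Sports: payoffs 0, 11, 6, 4 → best response Sports.
Service A against News: payoffs 11, 3, 9, 1 → best response Licensed.
Service A against Bundled: payoffs 9, 1, 4, 8 → best response Licensed.
Service B against Licensed: payoffs 7, 2, 1, 11, 12 → best response Bundled.
Service B against Sports: payoffs 10, 0, 5, 8, 9 → best response Originals.
Service B against News: payoffs 6, 7, 11, 0, 9 → best response Sports.
Service B against Bundled: payoffs 12, 4, 6, 3, 2 → best response Originals.
Mutual best responses: (Licensed, Bundled).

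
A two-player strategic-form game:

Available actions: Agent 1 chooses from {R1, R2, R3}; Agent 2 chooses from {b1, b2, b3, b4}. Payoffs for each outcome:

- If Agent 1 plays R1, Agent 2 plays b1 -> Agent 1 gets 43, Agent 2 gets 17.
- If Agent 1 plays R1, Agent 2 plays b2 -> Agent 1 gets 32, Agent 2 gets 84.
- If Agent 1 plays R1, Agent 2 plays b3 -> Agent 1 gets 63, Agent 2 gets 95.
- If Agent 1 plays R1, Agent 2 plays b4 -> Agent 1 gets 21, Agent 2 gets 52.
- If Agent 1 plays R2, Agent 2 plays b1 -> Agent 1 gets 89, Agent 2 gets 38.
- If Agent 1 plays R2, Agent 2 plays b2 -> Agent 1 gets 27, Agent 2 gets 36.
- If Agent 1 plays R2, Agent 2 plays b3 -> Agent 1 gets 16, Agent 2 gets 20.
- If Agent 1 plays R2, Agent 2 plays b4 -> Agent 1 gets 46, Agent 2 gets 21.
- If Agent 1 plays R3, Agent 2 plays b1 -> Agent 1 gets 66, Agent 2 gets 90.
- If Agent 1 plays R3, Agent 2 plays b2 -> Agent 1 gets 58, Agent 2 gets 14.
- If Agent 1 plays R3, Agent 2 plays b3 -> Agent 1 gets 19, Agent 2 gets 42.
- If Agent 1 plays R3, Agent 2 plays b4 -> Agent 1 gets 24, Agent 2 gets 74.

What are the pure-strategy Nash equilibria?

(R1, b1): Agent 1 can switch to R2 (43 → 89). Not NE.
(R1, b2): Agent 1 can switch to R3 (32 → 58). Not NE.
(R1, b3): Agent 1 gets 63, best alternative 19; Agent 2 gets 95, best alternative 84. No profitable deviation — NE.
(R1, b4): Agent 1 can switch to R2 (21 → 46). Not NE.
(R2, b1): Agent 1 gets 89, best alternative 66; Agent 2 gets 38, best alternative 36. No profitable deviation — NE.
(R2, b2): Agent 1 can switch to R1 (27 → 32). Not NE.
(R2, b3): Agent 1 can switch to R1 (16 → 63). Not NE.
(R2, b4): Agent 2 can switch to b1 (21 → 38). Not NE.
(R3, b1): Agent 1 can switch to R2 (66 → 89). Not NE.
(R3, b2): Agent 2 can switch to b1 (14 → 90). Not NE.
(The remaining 2 profiles each have a profitable deviation by the same check.)

The pure Nash equilibria are (R1, b3); (R2, b1).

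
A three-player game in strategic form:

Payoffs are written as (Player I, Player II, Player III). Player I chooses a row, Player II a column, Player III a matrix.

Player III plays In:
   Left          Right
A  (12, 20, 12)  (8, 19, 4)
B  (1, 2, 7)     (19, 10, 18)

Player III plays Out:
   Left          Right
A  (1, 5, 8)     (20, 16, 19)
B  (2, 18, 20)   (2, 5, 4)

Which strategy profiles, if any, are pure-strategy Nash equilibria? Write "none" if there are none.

The pure Nash equilibria are (A, Left, In) and (A, Right, Out) and (B, Left, Out) and (B, Right, In).

(A, Left, In): Player I gets 12, best alternative 1; Player II gets 20, best alternative 19; Player III gets 12, best alternative 8. No profitable deviation — NE.
(A, Left, Out): Player I can switch to B (1 → 2). Not NE.
(A, Right, In): Player I can switch to B (8 → 19). Not NE.
(A, Right, Out): Player I gets 20, best alternative 2; Player II gets 16, best alternative 5; Player III gets 19, best alternative 4. No profitable deviation — NE.
(B, Left, In): Player I can switch to A (1 → 12). Not NE.
(B, Left, Out): Player I gets 2, best alternative 1; Player II gets 18, best alternative 5; Player III gets 20, best alternative 7. No profitable deviation — NE.
(B, Right, In): Player I gets 19, best alternative 8; Player II gets 10, best alternative 2; Player III gets 18, best alternative 4. No profitable deviation — NE.
(B, Right, Out): Player I can switch to A (2 → 20). Not NE.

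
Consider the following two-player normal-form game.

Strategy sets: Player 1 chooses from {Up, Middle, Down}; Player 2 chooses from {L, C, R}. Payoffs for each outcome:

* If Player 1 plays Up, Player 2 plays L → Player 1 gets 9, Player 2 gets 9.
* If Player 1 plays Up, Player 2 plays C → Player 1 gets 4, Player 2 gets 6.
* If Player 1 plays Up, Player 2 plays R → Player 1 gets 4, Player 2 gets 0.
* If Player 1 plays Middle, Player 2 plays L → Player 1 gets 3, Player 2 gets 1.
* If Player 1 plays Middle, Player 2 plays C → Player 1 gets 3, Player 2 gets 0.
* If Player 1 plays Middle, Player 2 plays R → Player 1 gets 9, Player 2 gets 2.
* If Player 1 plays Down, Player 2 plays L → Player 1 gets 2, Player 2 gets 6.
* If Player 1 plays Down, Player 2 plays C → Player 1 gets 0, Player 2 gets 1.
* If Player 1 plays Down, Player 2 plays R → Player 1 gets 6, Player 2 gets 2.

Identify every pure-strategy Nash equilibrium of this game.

(Up, L) and (Middle, R)

(Up, L): Player 1 gets 9, best alternative 3; Player 2 gets 9, best alternative 6. No profitable deviation — NE.
(Up, C): Player 2 can switch to L (6 → 9). Not NE.
(Up, R): Player 1 can switch to Middle (4 → 9). Not NE.
(Middle, L): Player 1 can switch to Up (3 → 9). Not NE.
(Middle, C): Player 1 can switch to Up (3 → 4). Not NE.
(Middle, R): Player 1 gets 9, best alternative 6; Player 2 gets 2, best alternative 1. No profitable deviation — NE.
(Down, L): Player 1 can switch to Up (2 → 9). Not NE.
(Down, C): Player 1 can switch to Up (0 → 4). Not NE.
(Down, R): Player 1 can switch to Middle (6 → 9). Not NE.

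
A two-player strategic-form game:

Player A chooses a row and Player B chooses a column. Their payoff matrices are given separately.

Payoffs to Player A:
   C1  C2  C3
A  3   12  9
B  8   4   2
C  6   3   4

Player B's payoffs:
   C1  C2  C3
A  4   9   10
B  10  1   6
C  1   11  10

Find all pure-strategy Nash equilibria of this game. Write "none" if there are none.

Check each profile: it is a Nash equilibrium iff no player can strictly gain by switching unilaterally.
(A, C1): Player A can switch to B (3 → 8). Not NE.
(A, C2): Player B can switch to C3 (9 → 10). Not NE.
(A, C3): Player A gets 9, best alternative 4; Player B gets 10, best alternative 9. No profitable deviation — NE.
(B, C1): Player A gets 8, best alternative 6; Player B gets 10, best alternative 6. No profitable deviation — NE.
(B, C2): Player A can switch to A (4 → 12). Not NE.
(B, C3): Player A can switch to A (2 → 9). Not NE.
(C, C1): Player A can switch to B (6 → 8). Not NE.
(C, C2): Player A can switch to A (3 → 12). Not NE.
(C, C3): Player A can switch to A (4 → 9). Not NE.

Pure-strategy Nash equilibria: (A, C3), (B, C1)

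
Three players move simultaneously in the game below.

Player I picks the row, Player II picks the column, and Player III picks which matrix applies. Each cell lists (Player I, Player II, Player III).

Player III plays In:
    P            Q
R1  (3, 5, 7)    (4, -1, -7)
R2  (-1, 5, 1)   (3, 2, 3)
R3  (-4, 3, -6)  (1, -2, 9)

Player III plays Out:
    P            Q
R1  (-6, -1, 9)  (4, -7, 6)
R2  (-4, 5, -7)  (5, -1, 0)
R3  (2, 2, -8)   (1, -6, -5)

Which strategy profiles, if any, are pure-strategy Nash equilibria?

(R1, P, In): Player III can switch to Out (7 → 9). Not NE.
(R1, P, Out): Player I can switch to R2 (-6 → -4). Not NE.
(R1, Q, In): Player II can switch to P (-1 → 5). Not NE.
(R1, Q, Out): Player I can switch to R2 (4 → 5). Not NE.
(R2, P, In): Player I can switch to R1 (-1 → 3). Not NE.
(R2, P, Out): Player I can switch to R3 (-4 → 2). Not NE.
(R2, Q, In): Player I can switch to R1 (3 → 4). Not NE.
(R2, Q, Out): Player II can switch to P (-1 → 5). Not NE.
(R3, P, In): Player I can switch to R1 (-4 → 3). Not NE.
(R3, P, Out): Player III can switch to In (-8 → -6). Not NE.
(R3, Q, In): Player I can switch to R1 (1 → 4). Not NE.
(R3, Q, Out): Player I can switch to R1 (1 → 4). Not NE.

This game has no pure Nash equilibrium.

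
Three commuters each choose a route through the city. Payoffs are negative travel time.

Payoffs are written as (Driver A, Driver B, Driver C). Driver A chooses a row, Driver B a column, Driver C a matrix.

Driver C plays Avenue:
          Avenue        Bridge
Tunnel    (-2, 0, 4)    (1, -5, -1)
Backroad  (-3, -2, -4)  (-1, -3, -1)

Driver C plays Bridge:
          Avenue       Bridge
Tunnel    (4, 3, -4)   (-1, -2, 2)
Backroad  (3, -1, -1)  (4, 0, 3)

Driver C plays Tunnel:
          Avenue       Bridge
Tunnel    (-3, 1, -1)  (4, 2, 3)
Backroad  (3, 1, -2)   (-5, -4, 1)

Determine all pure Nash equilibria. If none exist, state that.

Pure-strategy Nash equilibria: (Tunnel, Avenue, Avenue) and (Tunnel, Bridge, Tunnel) and (Backroad, Bridge, Bridge)

For each strategy profile, look for a profitable unilateral deviation.
(Tunnel, Avenue, Avenue): Driver A gets -2, best alternative -3; Driver B gets 0, best alternative -5; Driver C gets 4, best alternative -1. No profitable deviation — NE.
(Tunnel, Avenue, Bridge): Driver C can switch to Avenue (-4 → 4). Not NE.
(Tunnel, Avenue, Tunnel): Driver A can switch to Backroad (-3 → 3). Not NE.
(Tunnel, Bridge, Avenue): Driver B can switch to Avenue (-5 → 0). Not NE.
(Tunnel, Bridge, Bridge): Driver A can switch to Backroad (-1 → 4). Not NE.
(Tunnel, Bridge, Tunnel): Driver A gets 4, best alternative -5; Driver B gets 2, best alternative 1; Driver C gets 3, best alternative 2. No profitable deviation — NE.
(Backroad, Avenue, Avenue): Driver A can switch to Tunnel (-3 → -2). Not NE.
(Backroad, Avenue, Bridge): Driver A can switch to Tunnel (3 → 4). Not NE.
(Backroad, Avenue, Tunnel): Driver C can switch to Bridge (-2 → -1). Not NE.
(Backroad, Bridge, Avenue): Driver A can switch to Tunnel (-1 → 1). Not NE.
(Backroad, Bridge, Bridge): Driver A gets 4, best alternative -1; Driver B gets 0, best alternative -1; Driver C gets 3, best alternative 1. No profitable deviation — NE.
(Backroad, Bridge, Tunnel): Driver A can switch to Tunnel (-5 → 4). Not NE.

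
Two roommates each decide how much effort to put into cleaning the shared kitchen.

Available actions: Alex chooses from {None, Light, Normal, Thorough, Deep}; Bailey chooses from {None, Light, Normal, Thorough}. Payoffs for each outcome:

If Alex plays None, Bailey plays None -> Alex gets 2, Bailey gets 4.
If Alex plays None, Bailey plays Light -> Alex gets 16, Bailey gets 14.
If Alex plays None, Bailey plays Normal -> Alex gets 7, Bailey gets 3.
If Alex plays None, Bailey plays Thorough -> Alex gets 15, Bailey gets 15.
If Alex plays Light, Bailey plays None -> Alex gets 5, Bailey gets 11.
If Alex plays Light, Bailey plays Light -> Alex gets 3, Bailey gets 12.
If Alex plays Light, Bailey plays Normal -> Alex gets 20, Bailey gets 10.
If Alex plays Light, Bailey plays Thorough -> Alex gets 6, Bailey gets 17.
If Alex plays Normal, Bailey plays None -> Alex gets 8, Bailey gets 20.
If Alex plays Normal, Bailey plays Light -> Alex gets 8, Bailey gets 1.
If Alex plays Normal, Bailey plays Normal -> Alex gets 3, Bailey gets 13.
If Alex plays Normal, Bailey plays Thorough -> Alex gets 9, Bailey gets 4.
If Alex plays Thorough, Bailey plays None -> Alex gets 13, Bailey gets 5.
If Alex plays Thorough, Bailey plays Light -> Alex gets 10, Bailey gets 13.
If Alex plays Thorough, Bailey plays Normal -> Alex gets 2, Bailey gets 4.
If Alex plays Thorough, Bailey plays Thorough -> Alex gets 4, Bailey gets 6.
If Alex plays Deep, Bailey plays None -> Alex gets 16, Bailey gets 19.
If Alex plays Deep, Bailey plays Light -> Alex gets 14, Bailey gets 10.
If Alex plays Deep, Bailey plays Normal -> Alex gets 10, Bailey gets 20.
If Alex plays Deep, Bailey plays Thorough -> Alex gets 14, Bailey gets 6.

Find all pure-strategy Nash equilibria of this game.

Check each profile: it is a Nash equilibrium iff no player can strictly gain by switching unilaterally.
(None, None): Alex can switch to Light (2 → 5). Not NE.
(None, Light): Bailey can switch to Thorough (14 → 15). Not NE.
(None, Normal): Alex can switch to Light (7 → 20). Not NE.
(None, Thorough): Alex gets 15, best alternative 14; Bailey gets 15, best alternative 14. No profitable deviation — NE.
(Light, None): Alex can switch to Normal (5 → 8). Not NE.
(Light, Light): Alex can switch to None (3 → 16). Not NE.
(Light, Normal): Bailey can switch to None (10 → 11). Not NE.
(Light, Thorough): Alex can switch to None (6 → 15). Not NE.
(Normal, None): Alex can switch to Thorough (8 → 13). Not NE.
(The remaining 11 profiles each have a profitable deviation by the same check.)

(None, Thorough)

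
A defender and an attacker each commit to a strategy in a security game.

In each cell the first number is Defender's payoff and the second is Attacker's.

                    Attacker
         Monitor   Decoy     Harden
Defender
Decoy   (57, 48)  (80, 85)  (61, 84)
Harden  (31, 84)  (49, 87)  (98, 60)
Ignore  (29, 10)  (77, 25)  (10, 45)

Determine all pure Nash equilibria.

Defender against Monitor: payoffs 57, 31, 29 → best response Decoy.
Defender against Decoy: payoffs 80, 49, 77 → best response Decoy.
Defender against Harden: payoffs 61, 98, 10 → best response Harden.
Attacker against Decoy: payoffs 48, 85, 84 → best response Decoy.
Attacker against Harden: payoffs 84, 87, 60 → best response Decoy.
Attacker against Ignore: payoffs 10, 25, 45 → best response Harden.
Mutual best responses: (Decoy, Decoy).

Pure NE: (Decoy, Decoy)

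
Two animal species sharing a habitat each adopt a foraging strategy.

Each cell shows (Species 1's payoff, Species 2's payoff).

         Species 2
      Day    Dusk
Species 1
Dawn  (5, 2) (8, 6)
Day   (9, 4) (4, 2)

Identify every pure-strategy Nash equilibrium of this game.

The pure Nash equilibria are (Dawn, Dusk), (Day, Day).

For each player, find the best response to each opponent profile; mutual best responses are the pure NE.
Species 1 against Day: payoffs 5, 9 → best response Day.
Species 1 against Dusk: payoffs 8, 4 → best response Dawn.
Species 2 against Dawn: payoffs 2, 6 → best response Dusk.
Species 2 against Day: payoffs 4, 2 → best response Day.
Mutual best responses: (Dawn, Dusk); (Day, Day).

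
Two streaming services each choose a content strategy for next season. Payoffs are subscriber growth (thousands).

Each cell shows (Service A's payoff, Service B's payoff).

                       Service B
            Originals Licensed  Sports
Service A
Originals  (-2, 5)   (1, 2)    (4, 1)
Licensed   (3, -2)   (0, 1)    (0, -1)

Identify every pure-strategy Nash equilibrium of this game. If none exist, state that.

none

Service A against Originals: payoffs -2, 3 → best response Licensed.
Service A against Licensed: payoffs 1, 0 → best response Originals.
Service A against Sports: payoffs 4, 0 → best response Originals.
Service B against Originals: payoffs 5, 2, 1 → best response Originals.
Service B against Licensed: payoffs -2, 1, -1 → best response Licensed.
No profile is a mutual best response for all players.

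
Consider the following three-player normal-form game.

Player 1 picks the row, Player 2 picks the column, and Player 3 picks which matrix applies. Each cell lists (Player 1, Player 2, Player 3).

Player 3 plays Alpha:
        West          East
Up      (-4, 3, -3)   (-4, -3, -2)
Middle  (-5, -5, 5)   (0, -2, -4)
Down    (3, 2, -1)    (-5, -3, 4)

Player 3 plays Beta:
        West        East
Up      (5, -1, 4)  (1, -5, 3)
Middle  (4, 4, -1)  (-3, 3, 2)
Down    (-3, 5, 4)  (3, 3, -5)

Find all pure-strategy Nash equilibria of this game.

Pure NE: (Up, West, Beta)

Player 1 against (West, Alpha): payoffs -4, -5, 3 → best response Down.
Player 1 against (West, Beta): payoffs 5, 4, -3 → best response Up.
Player 1 against (East, Alpha): payoffs -4, 0, -5 → best response Middle.
Player 1 against (East, Beta): payoffs 1, -3, 3 → best response Down.
Player 2 against (Up, Alpha): payoffs 3, -3 → best response West.
Player 2 against (Up, Beta): payoffs -1, -5 → best response West.
Player 2 against (Middle, Alpha): payoffs -5, -2 → best response East.
Player 2 against (Middle, Beta): payoffs 4, 3 → best response West.
Player 2 against (Down, Alpha): payoffs 2, -3 → best response West.
Player 2 against (Down, Beta): payoffs 5, 3 → best response West.
Player 3 against (Up, West): payoffs -3, 4 → best response Beta.
Player 3 against (Up, East): payoffs -2, 3 → best response Beta.
Player 3 against (Middle, West): payoffs 5, -1 → best response Alpha.
Player 3 against (Middle, East): payoffs -4, 2 → best response Beta.
Player 3 against (Down, West): payoffs -1, 4 → best response Beta.
Player 3 against (Down, East): payoffs 4, -5 → best response Alpha.
Mutual best responses: (Up, West, Beta).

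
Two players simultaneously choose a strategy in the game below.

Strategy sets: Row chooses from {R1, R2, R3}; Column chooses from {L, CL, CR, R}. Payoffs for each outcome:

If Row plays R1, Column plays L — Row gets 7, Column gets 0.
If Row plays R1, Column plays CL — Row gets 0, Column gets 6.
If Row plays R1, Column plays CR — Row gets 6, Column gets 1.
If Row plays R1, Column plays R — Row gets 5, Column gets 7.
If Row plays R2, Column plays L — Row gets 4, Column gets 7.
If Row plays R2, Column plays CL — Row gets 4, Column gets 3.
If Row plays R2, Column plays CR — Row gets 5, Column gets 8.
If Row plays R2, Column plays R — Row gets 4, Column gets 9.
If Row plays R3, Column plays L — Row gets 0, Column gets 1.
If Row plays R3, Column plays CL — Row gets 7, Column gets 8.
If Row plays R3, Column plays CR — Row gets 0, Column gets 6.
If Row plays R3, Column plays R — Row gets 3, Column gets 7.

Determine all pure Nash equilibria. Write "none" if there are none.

Mark each player's best response to every combination of opponents' strategies; a profile where every player is best-responding is a pure Nash equilibrium.
Row against L: payoffs 7, 4, 0 → best response R1.
Row against CL: payoffs 0, 4, 7 → best response R3.
Row against CR: payoffs 6, 5, 0 → best response R1.
Row against R: payoffs 5, 4, 3 → best response R1.
Column against R1: payoffs 0, 6, 1, 7 → best response R.
Column against R2: payoffs 7, 3, 8, 9 → best response R.
Column against R3: payoffs 1, 8, 6, 7 → best response CL.
Mutual best responses: (R1, R); (R3, CL).

(R1, R); (R3, CL)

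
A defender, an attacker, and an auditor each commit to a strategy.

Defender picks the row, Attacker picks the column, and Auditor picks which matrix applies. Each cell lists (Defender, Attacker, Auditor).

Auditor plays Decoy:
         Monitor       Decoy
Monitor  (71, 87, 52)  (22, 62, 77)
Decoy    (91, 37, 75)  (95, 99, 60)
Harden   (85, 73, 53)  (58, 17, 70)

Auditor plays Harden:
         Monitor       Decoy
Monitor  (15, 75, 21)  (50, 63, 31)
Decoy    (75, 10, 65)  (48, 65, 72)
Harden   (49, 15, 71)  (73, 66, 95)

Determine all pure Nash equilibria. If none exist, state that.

Pure NE: (Harden, Decoy, Harden)

For each strategy profile, look for a profitable unilateral deviation.
(Monitor, Monitor, Decoy): Defender can switch to Decoy (71 → 91). Not NE.
(Monitor, Monitor, Harden): Defender can switch to Decoy (15 → 75). Not NE.
(Monitor, Decoy, Decoy): Defender can switch to Decoy (22 → 95). Not NE.
(Monitor, Decoy, Harden): Defender can switch to Harden (50 → 73). Not NE.
(Decoy, Monitor, Decoy): Attacker can switch to Decoy (37 → 99). Not NE.
(Decoy, Monitor, Harden): Attacker can switch to Decoy (10 → 65). Not NE.
(Decoy, Decoy, Decoy): Auditor can switch to Harden (60 → 72). Not NE.
(Decoy, Decoy, Harden): Defender can switch to Monitor (48 → 50). Not NE.
(Harden, Monitor, Decoy): Defender can switch to Decoy (85 → 91). Not NE.
(Harden, Monitor, Harden): Defender can switch to Decoy (49 → 75). Not NE.
(Harden, Decoy, Decoy): Defender can switch to Decoy (58 → 95). Not NE.
(Harden, Decoy, Harden): Defender gets 73, best alternative 50; Attacker gets 66, best alternative 15; Auditor gets 95, best alternative 70. No profitable deviation — NE.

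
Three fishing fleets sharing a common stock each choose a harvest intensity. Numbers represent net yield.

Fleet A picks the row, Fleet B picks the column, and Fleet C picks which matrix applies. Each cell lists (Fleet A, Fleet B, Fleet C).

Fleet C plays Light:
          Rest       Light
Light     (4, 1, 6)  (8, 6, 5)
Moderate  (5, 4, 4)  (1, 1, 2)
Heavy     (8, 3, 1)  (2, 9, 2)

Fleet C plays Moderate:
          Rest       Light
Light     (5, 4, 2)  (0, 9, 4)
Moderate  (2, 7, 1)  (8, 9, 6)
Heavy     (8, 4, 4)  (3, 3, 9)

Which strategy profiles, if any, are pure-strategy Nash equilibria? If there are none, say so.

The pure Nash equilibria are (Light, Light, Light); (Moderate, Light, Moderate); (Heavy, Rest, Moderate).

(Light, Rest, Light): Fleet A can switch to Moderate (4 → 5). Not NE.
(Light, Rest, Moderate): Fleet A can switch to Heavy (5 → 8). Not NE.
(Light, Light, Light): Fleet A gets 8, best alternative 2; Fleet B gets 6, best alternative 1; Fleet C gets 5, best alternative 4. No profitable deviation — NE.
(Light, Light, Moderate): Fleet A can switch to Moderate (0 → 8). Not NE.
(Moderate, Rest, Light): Fleet A can switch to Heavy (5 → 8). Not NE.
(Moderate, Rest, Moderate): Fleet A can switch to Light (2 → 5). Not NE.
(Moderate, Light, Light): Fleet A can switch to Light (1 → 8). Not NE.
(Moderate, Light, Moderate): Fleet A gets 8, best alternative 3; Fleet B gets 9, best alternative 7; Fleet C gets 6, best alternative 2. No profitable deviation — NE.
(Heavy, Rest, Light): Fleet B can switch to Light (3 → 9). Not NE.
(Heavy, Rest, Moderate): Fleet A gets 8, best alternative 5; Fleet B gets 4, best alternative 3; Fleet C gets 4, best alternative 1. No profitable deviation — NE.
(Heavy, Light, Light): Fleet A can switch to Light (2 → 8). Not NE.
(Heavy, Light, Moderate): Fleet A can switch to Moderate (3 → 8). Not NE.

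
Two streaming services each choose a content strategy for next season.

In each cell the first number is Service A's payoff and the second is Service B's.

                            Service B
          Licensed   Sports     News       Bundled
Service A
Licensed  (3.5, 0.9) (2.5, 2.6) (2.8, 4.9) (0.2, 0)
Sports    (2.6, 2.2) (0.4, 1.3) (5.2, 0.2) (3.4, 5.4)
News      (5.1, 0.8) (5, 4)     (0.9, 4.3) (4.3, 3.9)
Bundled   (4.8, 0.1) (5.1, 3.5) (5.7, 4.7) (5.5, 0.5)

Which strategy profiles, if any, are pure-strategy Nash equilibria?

The unique pure-strategy Nash equilibrium is (Bundled, News).

Mark each player's best response to every combination of opponents' strategies; a profile where every player is best-responding is a pure Nash equilibrium.
Service A against Licensed: payoffs 3.5, 2.6, 5.1, 4.8 → best response News.
Service A against Sports: payoffs 2.5, 0.4, 5, 5.1 → best response Bundled.
Service A against News: payoffs 2.8, 5.2, 0.9, 5.7 → best response Bundled.
Service A against Bundled: payoffs 0.2, 3.4, 4.3, 5.5 → best response Bundled.
Service B against Licensed: payoffs 0.9, 2.6, 4.9, 0 → best response News.
Service B against Sports: payoffs 2.2, 1.3, 0.2, 5.4 → best response Bundled.
Service B against News: payoffs 0.8, 4, 4.3, 3.9 → best response News.
Service B against Bundled: payoffs 0.1, 3.5, 4.7, 0.5 → best response News.
Mutual best responses: (Bundled, News).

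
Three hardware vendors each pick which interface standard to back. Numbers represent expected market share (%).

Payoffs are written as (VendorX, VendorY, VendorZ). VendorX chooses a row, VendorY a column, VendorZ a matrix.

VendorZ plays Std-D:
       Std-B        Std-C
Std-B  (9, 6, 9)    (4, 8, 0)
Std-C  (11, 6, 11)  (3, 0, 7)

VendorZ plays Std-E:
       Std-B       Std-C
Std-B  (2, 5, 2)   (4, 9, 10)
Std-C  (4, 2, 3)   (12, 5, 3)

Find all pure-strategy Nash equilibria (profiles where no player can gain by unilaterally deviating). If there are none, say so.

(Std-C, Std-B, Std-D)

(Std-B, Std-B, Std-D): VendorX can switch to Std-C (9 → 11). Not NE.
(Std-B, Std-B, Std-E): VendorX can switch to Std-C (2 → 4). Not NE.
(Std-B, Std-C, Std-D): VendorZ can switch to Std-E (0 → 10). Not NE.
(Std-B, Std-C, Std-E): VendorX can switch to Std-C (4 → 12). Not NE.
(Std-C, Std-B, Std-D): VendorX gets 11, best alternative 9; VendorY gets 6, best alternative 0; VendorZ gets 11, best alternative 3. No profitable deviation — NE.
(Std-C, Std-B, Std-E): VendorY can switch to Std-C (2 → 5). Not NE.
(Std-C, Std-C, Std-D): VendorX can switch to Std-B (3 → 4). Not NE.
(Std-C, Std-C, Std-E): VendorZ can switch to Std-D (3 → 7). Not NE.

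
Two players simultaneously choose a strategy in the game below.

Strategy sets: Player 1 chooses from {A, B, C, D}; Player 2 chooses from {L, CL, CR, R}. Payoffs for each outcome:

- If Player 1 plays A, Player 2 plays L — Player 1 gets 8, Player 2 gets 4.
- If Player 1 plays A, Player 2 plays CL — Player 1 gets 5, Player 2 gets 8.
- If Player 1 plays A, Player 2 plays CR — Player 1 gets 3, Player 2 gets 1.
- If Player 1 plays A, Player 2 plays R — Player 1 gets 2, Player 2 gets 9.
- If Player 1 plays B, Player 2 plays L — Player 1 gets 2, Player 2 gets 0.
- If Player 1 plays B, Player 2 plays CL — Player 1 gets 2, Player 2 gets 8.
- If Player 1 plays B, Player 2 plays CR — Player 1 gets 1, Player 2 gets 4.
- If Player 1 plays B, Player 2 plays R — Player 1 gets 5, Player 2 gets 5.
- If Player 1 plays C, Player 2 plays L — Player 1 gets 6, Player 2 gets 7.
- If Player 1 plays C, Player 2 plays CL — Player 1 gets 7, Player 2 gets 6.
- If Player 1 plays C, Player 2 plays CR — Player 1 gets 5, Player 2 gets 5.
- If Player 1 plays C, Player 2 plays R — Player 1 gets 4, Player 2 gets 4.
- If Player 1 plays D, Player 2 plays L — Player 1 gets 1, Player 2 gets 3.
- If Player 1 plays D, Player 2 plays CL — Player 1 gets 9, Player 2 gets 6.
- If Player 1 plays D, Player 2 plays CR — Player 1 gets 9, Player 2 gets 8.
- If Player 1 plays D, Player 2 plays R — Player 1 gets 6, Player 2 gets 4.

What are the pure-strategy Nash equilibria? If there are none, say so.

For each player, find the best response to each opponent profile; mutual best responses are the pure NE.
Player 1 against L: payoffs 8, 2, 6, 1 → best response A.
Player 1 against CL: payoffs 5, 2, 7, 9 → best response D.
Player 1 against CR: payoffs 3, 1, 5, 9 → best response D.
Player 1 against R: payoffs 2, 5, 4, 6 → best response D.
Player 2 against A: payoffs 4, 8, 1, 9 → best response R.
Player 2 against B: payoffs 0, 8, 4, 5 → best response CL.
Player 2 against C: payoffs 7, 6, 5, 4 → best response L.
Player 2 against D: payoffs 3, 6, 8, 4 → best response CR.
Mutual best responses: (D, CR).

The unique pure-strategy Nash equilibrium is (D, CR).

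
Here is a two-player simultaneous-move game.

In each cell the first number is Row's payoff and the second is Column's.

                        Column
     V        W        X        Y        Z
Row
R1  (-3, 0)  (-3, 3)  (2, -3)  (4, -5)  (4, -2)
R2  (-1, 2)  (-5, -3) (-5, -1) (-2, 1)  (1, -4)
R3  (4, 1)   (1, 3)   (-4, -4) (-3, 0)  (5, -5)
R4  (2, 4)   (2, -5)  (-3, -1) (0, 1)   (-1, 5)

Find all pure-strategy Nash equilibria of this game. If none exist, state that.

(R1, V): Row can switch to R2 (-3 → -1). Not NE.
(R1, W): Row can switch to R3 (-3 → 1). Not NE.
(R1, X): Column can switch to V (-3 → 0). Not NE.
(R1, Y): Column can switch to V (-5 → 0). Not NE.
(R1, Z): Row can switch to R3 (4 → 5). Not NE.
(R2, V): Row can switch to R3 (-1 → 4). Not NE.
(R2, W): Row can switch to R1 (-5 → -3). Not NE.
(R2, X): Row can switch to R1 (-5 → 2). Not NE.
(R2, Y): Row can switch to R1 (-2 → 4). Not NE.
(R2, Z): Row can switch to R1 (1 → 4). Not NE.
(The remaining 10 profiles each have a profitable deviation by the same check.)

No pure-strategy Nash equilibrium.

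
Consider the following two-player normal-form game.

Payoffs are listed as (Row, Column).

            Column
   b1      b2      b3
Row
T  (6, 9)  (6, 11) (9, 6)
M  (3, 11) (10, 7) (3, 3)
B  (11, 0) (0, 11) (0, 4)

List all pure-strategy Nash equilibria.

none

(T, b1): Row can switch to B (6 → 11). Not NE.
(T, b2): Row can switch to M (6 → 10). Not NE.
(T, b3): Column can switch to b1 (6 → 9). Not NE.
(M, b1): Row can switch to T (3 → 6). Not NE.
(M, b2): Column can switch to b1 (7 → 11). Not NE.
(M, b3): Row can switch to T (3 → 9). Not NE.
(B, b1): Column can switch to b2 (0 → 11). Not NE.
(B, b2): Row can switch to T (0 → 6). Not NE.
(B, b3): Row can switch to T (0 → 9). Not NE.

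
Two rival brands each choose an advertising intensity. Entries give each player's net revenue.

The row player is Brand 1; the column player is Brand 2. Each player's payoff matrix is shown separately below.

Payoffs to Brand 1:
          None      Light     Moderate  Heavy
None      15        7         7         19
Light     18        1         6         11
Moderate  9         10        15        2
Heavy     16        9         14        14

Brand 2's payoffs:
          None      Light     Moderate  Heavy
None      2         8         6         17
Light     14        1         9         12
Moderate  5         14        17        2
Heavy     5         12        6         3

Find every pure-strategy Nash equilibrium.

Mark each player's best response to every combination of opponents' strategies; a profile where every player is best-responding is a pure Nash equilibrium.
Brand 1 against None: payoffs 15, 18, 9, 16 → best response Light.
Brand 1 against Light: payoffs 7, 1, 10, 9 → best response Moderate.
Brand 1 against Moderate: payoffs 7, 6, 15, 14 → best response Moderate.
Brand 1 against Heavy: payoffs 19, 11, 2, 14 → best response None.
Brand 2 against None: payoffs 2, 8, 6, 17 → best response Heavy.
Brand 2 against Light: payoffs 14, 1, 9, 12 → best response None.
Brand 2 against Moderate: payoffs 5, 14, 17, 2 → best response Moderate.
Brand 2 against Heavy: payoffs 5, 12, 6, 3 → best response Light.
Mutual best responses: (None, Heavy); (Light, None); (Moderate, Moderate).

The pure Nash equilibria are (None, Heavy), (Light, None), (Moderate, Moderate).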